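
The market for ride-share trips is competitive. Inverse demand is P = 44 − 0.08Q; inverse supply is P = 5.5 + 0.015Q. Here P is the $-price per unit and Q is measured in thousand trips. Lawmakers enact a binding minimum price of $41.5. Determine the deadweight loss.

Competitive equilibrium: 44 − 0.08Q = 5.5 + 0.015Q → Q* = 405.26316, P* = 11.57895.
At the floor P = 41.5, quantity demanded = (44 − 41.5)/0.08 = 31.25.
Sellers' marginal cost at Q' = 31.25: 5.5 + 0.015·31.25 = 5.96875.
ΔQ = 405.26316 − 31.25 = 374.01316; wedge = 41.5 − 5.96875 = 35.53125.
The triangle = ½ × 374.01316 × 35.53125 = $6644.58 thousand.

$6644.58 thousand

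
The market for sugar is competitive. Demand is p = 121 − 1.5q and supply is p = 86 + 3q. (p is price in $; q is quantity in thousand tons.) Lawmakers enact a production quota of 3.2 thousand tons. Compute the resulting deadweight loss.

Competitive equilibrium: 121 − 1.5q = 86 + 3q → q* = 7.7778, p* = 109.3333.
At q = 3.2: demand price = 121 − 1.5·3.2 = 116.2; supply price = 86 + 3·3.2 = 95.6.
Δq = 7.7778 − 3.2 = 4.5778; wedge = 116.2 − 95.6 = 20.6.
DWL = ½ × 4.5778 × 20.6 = $47.15 thousand.

$47.15 thousand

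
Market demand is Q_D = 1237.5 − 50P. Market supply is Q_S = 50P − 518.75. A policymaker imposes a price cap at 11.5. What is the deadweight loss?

In inverse form: demand P = 24.75 − 0.02Q, supply P = 10.375 + 0.02Q.
Competitive equilibrium: 24.75 − 0.02Q = 10.375 + 0.02Q → Q* = 359.375, P* = 17.5625.
At the ceiling P = 11.5, quantity supplied = (11.5 − 10.375)/0.02 = 56.25.
Willingness to pay at Q' = 56.25: 24.75 − 0.02·56.25 = 23.625.
ΔQ = 359.375 − 56.25 = 303.125; wedge = 23.625 − 11.5 = 12.125.
The triangle = ½ × 303.125 × 12.125 = 1837.70.

1837.70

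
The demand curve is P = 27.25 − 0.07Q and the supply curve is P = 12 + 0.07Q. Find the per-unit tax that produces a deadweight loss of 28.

Competitive equilibrium: 27.25 − 0.07Q = 12 + 0.07Q → Q* = 108.9286, P* = 19.625.
A tax t gives ΔQ = t/0.14 and wedge t, so DWL = t²/0.28.
t²/0.28 = 28 → t² = 7.84 → t = 2.8.

2.8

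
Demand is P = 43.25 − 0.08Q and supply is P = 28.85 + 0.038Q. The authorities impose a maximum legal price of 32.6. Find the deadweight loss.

Competitive equilibrium: 43.25 − 0.08Q = 28.85 + 0.038Q → Q* = 122.0339, P* = 33.4873.
At the ceiling P = 32.6, quantity supplied = (32.6 − 28.85)/0.038 = 98.6842.
Willingness to pay at Q' = 98.6842: 43.25 − 0.08·98.6842 = 35.3553.
ΔQ = 122.0339 − 98.6842 = 23.3497; wedge = 35.3553 − 32.6 = 2.7553.
DWL = ½ × 23.3497 × 2.7553 = 32.17.

32.17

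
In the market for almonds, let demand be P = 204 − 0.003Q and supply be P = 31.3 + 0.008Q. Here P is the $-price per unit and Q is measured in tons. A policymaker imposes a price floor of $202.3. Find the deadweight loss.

$1259597.78

Competitive equilibrium: 204 − 0.003Q = 31.3 + 0.008Q → Q* = 15700, P* = 156.9.
At the floor P = 202.3, quantity demanded = (204 − 202.3)/0.003 = 566.666667.
Sellers' marginal cost at Q' = 566.666667: 31.3 + 0.008·566.666667 = 35.833333.
ΔQ = 15700 − 566.666667 = 15133.333333; wedge = 202.3 − 35.833333 = 166.466667.
Welfare loss = ½ × 15133.333333 × 166.466667 = $1259597.78.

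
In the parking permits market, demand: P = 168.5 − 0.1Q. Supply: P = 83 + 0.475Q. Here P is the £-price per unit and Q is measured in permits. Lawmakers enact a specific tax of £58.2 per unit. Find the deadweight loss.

Competitive equilibrium: 168.5 − 0.1Q = 83 + 0.475Q → Q* = 148.6957, P* = 153.6304.
With the tax, the buyer price exceeds the seller price by 58.2: (168.5 − 0.1Q) − (83 + 0.475Q) = 58.2 → Q' = 47.4783.
ΔQ = 148.6957 − 47.4783 = 101.2174; the wedge equals the tax, 58.2.
Deadweight loss = ½ × 101.2174 × 58.2 = £2945.43.

£2945.43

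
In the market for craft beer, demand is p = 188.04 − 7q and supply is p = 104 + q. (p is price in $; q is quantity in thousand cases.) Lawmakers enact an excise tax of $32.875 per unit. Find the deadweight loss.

Competitive equilibrium: 188.04 − 7q = 104 + q → q* = 10.505, p* = 114.505.
With the tax, the buyer price exceeds the seller price by 32.875: (188.04 − 7q) − (104 + q) = 32.875 → q' = 6.3956.
Δq = 10.505 − 6.3956 = 4.1094; the wedge equals the tax, 32.875.
The triangle = ½ × 4.1094 × 32.875 = $67.55 thousand.

$67.55 thousand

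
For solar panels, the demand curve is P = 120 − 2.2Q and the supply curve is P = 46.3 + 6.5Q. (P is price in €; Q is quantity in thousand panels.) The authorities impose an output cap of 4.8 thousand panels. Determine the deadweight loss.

Competitive equilibrium: 120 − 2.2Q = 46.3 + 6.5Q → Q* = 8.4713, P* = 101.3632.
At Q = 4.8: demand price = 120 − 2.2·4.8 = 109.44; supply price = 46.3 + 6.5·4.8 = 77.5.
ΔQ = 8.4713 − 4.8 = 3.6713; wedge = 109.44 − 77.5 = 31.94.
DWL = ½ × 3.6713 × 31.94 = €58.63 thousand.

€58.63 thousand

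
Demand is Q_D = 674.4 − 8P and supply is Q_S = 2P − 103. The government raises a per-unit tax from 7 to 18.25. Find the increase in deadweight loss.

227.25

In inverse form: demand P = 84.3 − 0.125Q, supply P = 51.5 + 0.5Q.
Competitive equilibrium: 84.3 − 0.125Q = 51.5 + 0.5Q → Q* = 52.48, P* = 77.74.
For a per-unit tax t: ΔQ = t/0.625, so DWL = ½·t·(t/0.625) = t²/1.25.
At t = 7: DWL = 39.2. At t = 18.25: DWL = 266.45.
Increase = 266.45 − 39.2 = 227.25.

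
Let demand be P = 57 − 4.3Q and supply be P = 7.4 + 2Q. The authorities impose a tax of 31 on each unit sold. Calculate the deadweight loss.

Competitive equilibrium: 57 − 4.3Q = 7.4 + 2Q → Q* = 7.873, P* = 23.146.
With the tax, the buyer price exceeds the seller price by 31: (57 − 4.3Q) − (7.4 + 2Q) = 31 → Q' = 2.9524.
ΔQ = 7.873 − 2.9524 = 4.9206; the wedge equals the tax, 31.
Deadweight loss = ½ × 4.9206 × 31 = 76.27.

76.27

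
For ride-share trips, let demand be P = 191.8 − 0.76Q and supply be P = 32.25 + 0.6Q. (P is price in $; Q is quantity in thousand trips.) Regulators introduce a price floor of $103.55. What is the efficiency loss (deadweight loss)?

$0.98 thousand

Competitive equilibrium: 191.8 − 0.76Q = 32.25 + 0.6Q → Q* = 117.3162, P* = 102.6397.
At the floor P = 103.55, quantity demanded = (191.8 − 103.55)/0.76 = 116.1184.
Sellers' marginal cost at Q' = 116.1184: 32.25 + 0.6·116.1184 = 101.921.
ΔQ = 117.3162 − 116.1184 = 1.1978; wedge = 103.55 − 101.921 = 1.629.
DWL = ½ × 1.1978 × 1.629 = $0.98 thousand.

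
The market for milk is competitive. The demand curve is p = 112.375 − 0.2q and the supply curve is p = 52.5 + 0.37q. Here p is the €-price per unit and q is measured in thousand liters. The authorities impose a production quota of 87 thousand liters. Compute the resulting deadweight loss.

Competitive equilibrium: 112.375 − 0.2q = 52.5 + 0.37q → q* = 105.0439, p* = 91.3662.
At q = 87: demand price = 112.375 − 0.2·87 = 94.975; supply price = 52.5 + 0.37·87 = 84.69.
Δq = 105.0439 − 87 = 18.0439; wedge = 94.975 − 84.69 = 10.285.
Deadweight loss = ½ × 18.0439 × 10.285 = €92.79 thousand.

€92.79 thousand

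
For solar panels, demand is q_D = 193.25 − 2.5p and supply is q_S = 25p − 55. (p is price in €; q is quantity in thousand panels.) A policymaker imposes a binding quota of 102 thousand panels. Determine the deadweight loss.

In inverse form: demand p = 77.3 − 0.4q, supply p = 2.2 + 0.04q.
Competitive equilibrium: 77.3 − 0.4q = 2.2 + 0.04q → q* = 170.6818, p* = 9.0273.
At q = 102: demand price = 77.3 − 0.4·102 = 36.5; supply price = 2.2 + 0.04·102 = 6.28.
Δq = 170.6818 − 102 = 68.6818; wedge = 36.5 − 6.28 = 30.22.
DWL = ½ × 68.6818 × 30.22 = €1037.78 thousand.

€1037.78 thousand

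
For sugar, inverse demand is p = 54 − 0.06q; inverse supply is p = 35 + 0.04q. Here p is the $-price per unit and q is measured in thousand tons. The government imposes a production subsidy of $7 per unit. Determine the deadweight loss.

Competitive equilibrium: 54 − 0.06q = 35 + 0.04q → q* = 190, p* = 42.6.
The subsidy lowers effective supply by 7: p = 28 + 0.04q.
New quantity: 54 − 0.06q = 28 + 0.04q → q' = 260.
Overproduction Δq = 260 − 190 = 70; wedge = subsidy = 7.
Welfare loss = ½ × 70 × 7 = $245 thousand.

$245 thousand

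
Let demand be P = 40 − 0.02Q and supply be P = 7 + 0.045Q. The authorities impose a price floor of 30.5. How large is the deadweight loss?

Competitive equilibrium: 40 − 0.02Q = 7 + 0.045Q → Q* = 507.6923, P* = 29.8462.
At the floor P = 30.5, quantity demanded = (40 − 30.5)/0.02 = 475.
Sellers' marginal cost at Q' = 475: 7 + 0.045·475 = 28.375.
ΔQ = 507.6923 − 475 = 32.6923; wedge = 30.5 − 28.375 = 2.125.
Deadweight loss = ½ × 32.6923 × 2.125 = 34.74.

34.74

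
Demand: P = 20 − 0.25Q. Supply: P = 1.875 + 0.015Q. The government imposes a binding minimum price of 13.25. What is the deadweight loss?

227.06

Competitive equilibrium: 20 − 0.25Q = 1.875 + 0.015Q → Q* = 68.3962, P* = 2.9009.
At the floor P = 13.25, quantity demanded = (20 − 13.25)/0.25 = 27.
Sellers' marginal cost at Q' = 27: 1.875 + 0.015·27 = 2.28.
ΔQ = 68.3962 − 27 = 41.3962; wedge = 13.25 − 2.28 = 10.97.
The triangle = ½ × 41.3962 × 10.97 = 227.06.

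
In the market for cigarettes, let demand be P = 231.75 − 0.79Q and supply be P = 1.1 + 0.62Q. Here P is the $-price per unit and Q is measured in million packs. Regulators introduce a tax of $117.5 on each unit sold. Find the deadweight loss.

Competitive equilibrium: 231.75 − 0.79Q = 1.1 + 0.62Q → Q* = 163.58156, P* = 102.52057.
With the tax, the buyer price exceeds the seller price by 117.5: (231.75 − 0.79Q) − (1.1 + 0.62Q) = 117.5 → Q' = 80.24823.
ΔQ = 163.58156 − 80.24823 = 83.33333; the wedge equals the tax, 117.5.
Deadweight loss = ½ × 83.33333 × 117.5 = $4895.83 million.

$4895.83 million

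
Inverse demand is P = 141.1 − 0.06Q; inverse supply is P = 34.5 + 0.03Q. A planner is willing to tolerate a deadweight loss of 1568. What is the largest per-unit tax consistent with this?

Competitive equilibrium: 141.1 − 0.06Q = 34.5 + 0.03Q → Q* = 1184.4444, P* = 70.0333.
A tax t gives ΔQ = t/0.09 and wedge t, so DWL = t²/0.18.
t²/0.18 = 1568 → t² = 282.24 → t = 16.8.

16.8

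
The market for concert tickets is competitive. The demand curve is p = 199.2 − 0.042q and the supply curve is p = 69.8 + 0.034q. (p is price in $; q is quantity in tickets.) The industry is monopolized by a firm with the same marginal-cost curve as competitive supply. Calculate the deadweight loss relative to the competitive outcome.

$13955.95

Competitive equilibrium: 199.2 − 0.042q = 69.8 + 0.034q → q* = 1702.63158, p* = 127.68947.
Marginal revenue: MR = 199.2 − 0.084q. Set MR = MC: 199.2 − 0.084q = 69.8 + 0.034q → q_m = 1096.61017.
Price p_m = 199.2 − 0.042·1096.61017 = 153.14237; MC(q_m) = 69.8 + 0.034·1096.61017 = 107.08475.
Competitive q* = 1702.63158, so Δq = 606.02141; wedge = 153.14237 − 107.08475 = 46.05762.
DWL = ½ × 606.02141 × 46.05762 = $13955.95.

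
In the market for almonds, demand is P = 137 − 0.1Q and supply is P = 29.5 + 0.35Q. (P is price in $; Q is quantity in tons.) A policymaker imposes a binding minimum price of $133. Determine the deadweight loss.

Competitive equilibrium: 137 − 0.1Q = 29.5 + 0.35Q → Q* = 238.8889, P* = 113.1111.
At the floor P = 133, quantity demanded = (137 − 133)/0.1 = 40.
Sellers' marginal cost at Q' = 40: 29.5 + 0.35·40 = 43.5.
ΔQ = 238.8889 − 40 = 198.8889; wedge = 133 − 43.5 = 89.5.
The triangle = ½ × 198.8889 × 89.5 = $8900.28.

$8900.28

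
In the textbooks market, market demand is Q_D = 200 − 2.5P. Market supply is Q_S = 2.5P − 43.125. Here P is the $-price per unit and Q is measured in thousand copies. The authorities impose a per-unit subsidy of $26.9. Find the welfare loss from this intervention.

In inverse form: demand P = 80 − 0.4Q, supply P = 17.25 + 0.4Q.
Competitive equilibrium: 80 − 0.4Q = 17.25 + 0.4Q → Q* = 78.4375, P* = 48.625.
The subsidy lowers effective supply by 26.9: P = 0.4Q − 9.65.
New quantity: 80 − 0.4Q = 0.4Q − 9.65 → Q' = 112.0625.
Overproduction ΔQ = 112.0625 − 78.4375 = 33.625; wedge = subsidy = 26.9.
DWL = ½ × 33.625 × 26.9 = $452.26 thousand.

$452.26 thousand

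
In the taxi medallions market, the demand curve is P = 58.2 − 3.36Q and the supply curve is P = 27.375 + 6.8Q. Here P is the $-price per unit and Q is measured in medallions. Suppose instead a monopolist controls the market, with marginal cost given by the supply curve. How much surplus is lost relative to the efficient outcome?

$2.89

Competitive equilibrium: 58.2 − 3.36Q = 27.375 + 6.8Q → Q* = 3.034, P* = 48.0059.
Marginal revenue: MR = 58.2 − 6.72Q. Set MR = MC: 58.2 − 6.72Q = 27.375 + 6.8Q → Q_m = 2.28.
Price P_m = 58.2 − 3.36·2.28 = 50.5392; MC(Q_m) = 27.375 + 6.8·2.28 = 42.879.
Competitive Q* = 3.034, so ΔQ = 0.754; wedge = 50.5392 − 42.879 = 7.6602.
The triangle = ½ × 0.754 × 7.6602 = $2.89.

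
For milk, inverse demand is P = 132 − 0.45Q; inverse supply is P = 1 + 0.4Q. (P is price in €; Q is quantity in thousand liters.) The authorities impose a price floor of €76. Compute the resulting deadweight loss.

€374.21 thousand

Competitive equilibrium: 132 − 0.45Q = 1 + 0.4Q → Q* = 154.1176, P* = 62.6471.
At the floor P = 76, quantity demanded = (132 − 76)/0.45 = 124.4444.
Sellers' marginal cost at Q' = 124.4444: 1 + 0.4·124.4444 = 50.7778.
ΔQ = 154.1176 − 124.4444 = 29.6732; wedge = 76 − 50.7778 = 25.2222.
DWL = ½ × 29.6732 × 25.2222 = €374.21 thousand.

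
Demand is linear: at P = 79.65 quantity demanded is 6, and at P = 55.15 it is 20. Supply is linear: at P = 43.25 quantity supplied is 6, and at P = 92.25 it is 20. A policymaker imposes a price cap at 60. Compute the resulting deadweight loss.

12.11

Demand slope = (55.15 − 79.65)/(20 − 6) = −1.75, so P = 90.15 − 1.75Q.
Supply slope = (92.25 − 43.25)/(20 − 6) = 3.5, so P = 22.25 + 3.5Q.
Competitive equilibrium: 90.15 − 1.75Q = 22.25 + 3.5Q → Q* = 12.9333, P* = 67.5167.
At the ceiling P = 60, quantity supplied = (60 − 22.25)/3.5 = 10.7857.
Willingness to pay at Q' = 10.7857: 90.15 − 1.75·10.7857 = 71.275.
ΔQ = 12.9333 − 10.7857 = 2.1476; wedge = 71.275 − 60 = 11.275.
Welfare loss = ½ × 2.1476 × 11.275 = 12.11.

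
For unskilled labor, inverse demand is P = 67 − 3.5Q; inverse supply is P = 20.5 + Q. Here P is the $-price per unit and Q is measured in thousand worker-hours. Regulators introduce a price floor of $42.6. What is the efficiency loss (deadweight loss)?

$25.43 thousand

Competitive equilibrium: 67 − 3.5Q = 20.5 + Q → Q* = 10.3333, P* = 30.8333.
At the floor P = 42.6, quantity demanded = (67 − 42.6)/3.5 = 6.9714.
Sellers' marginal cost at Q' = 6.9714: 20.5 + 1·6.9714 = 27.4714.
ΔQ = 10.3333 − 6.9714 = 3.3619; wedge = 42.6 − 27.4714 = 15.1286.
Welfare loss = ½ × 3.3619 × 15.1286 = $25.43 thousand.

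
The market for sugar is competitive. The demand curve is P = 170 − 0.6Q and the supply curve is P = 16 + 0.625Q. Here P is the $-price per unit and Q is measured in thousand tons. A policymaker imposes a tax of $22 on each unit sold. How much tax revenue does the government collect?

Competitive equilibrium: 170 − 0.6Q = 16 + 0.625Q → Q* = 125.7143, P* = 94.5714.
With the tax, the buyer price exceeds the seller price by 22: (170 − 0.6Q) − (16 + 0.625Q) = 22 → Q' = 107.7551.
Tax revenue = 22 × 107.7551 = $2370.61 thousand.

$2370.61 thousand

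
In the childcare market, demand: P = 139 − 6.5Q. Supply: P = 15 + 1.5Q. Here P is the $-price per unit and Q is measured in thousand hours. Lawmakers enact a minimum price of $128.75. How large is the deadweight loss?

Competitive equilibrium: 139 − 6.5Q = 15 + 1.5Q → Q* = 15.5, P* = 38.25.
At the floor P = 128.75, quantity demanded = (139 − 128.75)/6.5 = 1.5769.
Sellers' marginal cost at Q' = 1.5769: 15 + 1.5·1.5769 = 17.3654.
ΔQ = 15.5 − 1.5769 = 13.9231; wedge = 128.75 − 17.3654 = 111.3846.
Deadweight loss = ½ × 13.9231 × 111.3846 = $775.41 thousand.

$775.41 thousand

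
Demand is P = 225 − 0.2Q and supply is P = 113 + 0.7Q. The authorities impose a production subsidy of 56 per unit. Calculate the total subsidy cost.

Competitive equilibrium: 225 − 0.2Q = 113 + 0.7Q → Q* = 124.44444, P* = 200.11111.
The subsidy lowers effective supply by 56: P = 57 + 0.7Q.
New quantity: 225 − 0.2Q = 57 + 0.7Q → Q' = 186.66667.
Total subsidy cost = 56 × 186.66667 = 10453.33.

10453.33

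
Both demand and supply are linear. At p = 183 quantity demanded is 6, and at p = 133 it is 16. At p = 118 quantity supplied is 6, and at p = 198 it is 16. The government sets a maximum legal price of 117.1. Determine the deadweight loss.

Demand slope = (133 − 183)/(16 − 6) = −5, so p = 213 − 5q.
Supply slope = (198 − 118)/(16 − 6) = 8, so p = 70 + 8q.
Competitive equilibrium: 213 − 5q = 70 + 8q → q* = 11, p* = 158.
At the ceiling p = 117.1, quantity supplied = (117.1 − 70)/8 = 5.8875.
Willingness to pay at q' = 5.8875: 213 − 5·5.8875 = 183.5625.
Δq = 11 − 5.8875 = 5.1125; wedge = 183.5625 − 117.1 = 66.4625.
DWL = ½ × 5.1125 × 66.4625 = 169.89.

169.89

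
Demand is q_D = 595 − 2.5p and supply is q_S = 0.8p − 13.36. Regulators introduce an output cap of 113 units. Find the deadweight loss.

In inverse form: demand p = 238 − 0.4q, supply p = 16.7 + 1.25q.
Competitive equilibrium: 238 − 0.4q = 16.7 + 1.25q → q* = 134.1212, p* = 184.3515.
At q = 113: demand price = 238 − 0.4·113 = 192.8; supply price = 16.7 + 1.25·113 = 157.95.
Δq = 134.1212 − 113 = 21.1212; wedge = 192.8 − 157.95 = 34.85.
DWL = ½ × 21.1212 × 34.85 = 368.04.

368.04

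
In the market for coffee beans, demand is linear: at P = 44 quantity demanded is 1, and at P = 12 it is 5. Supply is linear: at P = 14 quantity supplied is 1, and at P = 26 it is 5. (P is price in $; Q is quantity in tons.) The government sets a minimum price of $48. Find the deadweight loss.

Demand slope = (12 − 44)/(5 − 1) = −8, so P = 52 − 8Q.
Supply slope = (26 − 14)/(5 − 1) = 3, so P = 11 + 3Q.
Competitive equilibrium: 52 − 8Q = 11 + 3Q → Q* = 3.7273, P* = 22.1818.
At the floor P = 48, quantity demanded = (52 − 48)/8 = 0.5.
Sellers' marginal cost at Q' = 0.5: 11 + 3·0.5 = 12.5.
ΔQ = 3.7273 − 0.5 = 3.2273; wedge = 48 − 12.5 = 35.5.
Welfare loss = ½ × 3.2273 × 35.5 = $57.28.

$57.28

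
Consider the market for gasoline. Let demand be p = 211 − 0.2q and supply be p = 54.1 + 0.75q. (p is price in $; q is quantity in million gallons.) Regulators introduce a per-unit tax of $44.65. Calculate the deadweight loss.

$1049.275 million

Competitive equilibrium: 211 − 0.2q = 54.1 + 0.75q → q* = 165.1579, p* = 177.9684.
With the tax, the buyer price exceeds the seller price by 44.65: (211 − 0.2q) − (54.1 + 0.75q) = 44.65 → q' = 118.1579.
Δq = 165.1579 − 118.1579 = 47; the wedge equals the tax, 44.65.
Deadweight loss = ½ × 47 × 44.65 = $1049.275 million.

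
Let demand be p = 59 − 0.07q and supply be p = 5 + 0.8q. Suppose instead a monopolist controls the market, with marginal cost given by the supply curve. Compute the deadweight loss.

Competitive equilibrium: 59 − 0.07q = 5 + 0.8q → q* = 62.069, p* = 54.6552.
Marginal revenue: MR = 59 − 0.14q. Set MR = MC: 59 − 0.14q = 5 + 0.8q → q_m = 57.4468.
Price p_m = 59 − 0.07·57.4468 = 54.9787; MC(q_m) = 5 + 0.8·57.4468 = 50.9574.
Competitive q* = 62.069, so Δq = 4.6222; wedge = 54.9787 − 50.9574 = 4.0213.
Deadweight loss = ½ × 4.6222 × 4.0213 = 9.29.

9.29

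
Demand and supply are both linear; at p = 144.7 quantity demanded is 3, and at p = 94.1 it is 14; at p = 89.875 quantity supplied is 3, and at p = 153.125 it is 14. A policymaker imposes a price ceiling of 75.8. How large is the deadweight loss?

Demand slope = (94.1 − 144.7)/(14 − 3) = −4.6, so p = 158.5 − 4.6q.
Supply slope = (153.125 − 89.875)/(14 − 3) = 5.75, so p = 72.625 + 5.75q.
Competitive equilibrium: 158.5 − 4.6q = 72.625 + 5.75q → q* = 8.2971, p* = 120.3333.
At the ceiling p = 75.8, quantity supplied = (75.8 − 72.625)/5.75 = 0.5522.
Willingness to pay at q' = 0.5522: 158.5 − 4.6·0.5522 = 155.9599.
Δq = 8.2971 − 0.5522 = 7.7449; wedge = 155.9599 − 75.8 = 80.1599.
Deadweight loss = ½ × 7.7449 × 80.1599 = 310.42.

310.42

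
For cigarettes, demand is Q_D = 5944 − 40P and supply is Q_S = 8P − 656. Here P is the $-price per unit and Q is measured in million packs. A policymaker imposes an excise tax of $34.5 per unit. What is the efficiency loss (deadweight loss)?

$3967.50 million

In inverse form: demand P = 148.6 − 0.025Q, supply P = 82 + 0.125Q.
Competitive equilibrium: 148.6 − 0.025Q = 82 + 0.125Q → Q* = 444, P* = 137.5.
With the tax, the buyer price exceeds the seller price by 34.5: (148.6 − 0.025Q) − (82 + 0.125Q) = 34.5 → Q' = 214.
ΔQ = 444 − 214 = 230; the wedge equals the tax, 34.5.
Welfare loss = ½ × 230 × 34.5 = $3967.50 million.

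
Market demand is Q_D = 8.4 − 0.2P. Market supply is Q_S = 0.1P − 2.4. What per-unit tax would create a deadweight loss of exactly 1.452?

In inverse form: demand P = 42 − 5Q, supply P = 24 + 10Q.
Competitive equilibrium: 42 − 5Q = 24 + 10Q → Q* = 1.2, P* = 36.
A tax t gives ΔQ = t/15 and wedge t, so DWL = t²/30.
t²/30 = 1.452 → t² = 43.56 → t = 6.6.

6.6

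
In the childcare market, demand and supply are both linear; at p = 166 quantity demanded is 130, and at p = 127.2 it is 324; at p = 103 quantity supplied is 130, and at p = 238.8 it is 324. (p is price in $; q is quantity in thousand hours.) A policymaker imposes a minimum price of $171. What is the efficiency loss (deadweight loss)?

$4061.25 thousand

Demand slope = (127.2 − 166)/(324 − 130) = −0.2, so p = 192 − 0.2q.
Supply slope = (238.8 − 103)/(324 − 130) = 0.7, so p = 12 + 0.7q.
Competitive equilibrium: 192 − 0.2q = 12 + 0.7q → q* = 200, p* = 152.
At the floor p = 171, quantity demanded = (192 − 171)/0.2 = 105.
Sellers' marginal cost at q' = 105: 12 + 0.7·105 = 85.5.
Δq = 200 − 105 = 95; wedge = 171 − 85.5 = 85.5.
The triangle = ½ × 95 × 85.5 = $4061.25 thousand.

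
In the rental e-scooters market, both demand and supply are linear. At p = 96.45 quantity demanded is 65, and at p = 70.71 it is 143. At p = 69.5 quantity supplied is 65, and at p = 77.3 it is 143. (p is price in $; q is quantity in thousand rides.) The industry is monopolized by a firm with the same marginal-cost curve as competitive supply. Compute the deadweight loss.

$660.76 thousand

Demand slope = (70.71 − 96.45)/(143 − 65) = −0.33, so p = 117.9 − 0.33q.
Supply slope = (77.3 − 69.5)/(143 − 65) = 0.1, so p = 63 + 0.1q.
Competitive equilibrium: 117.9 − 0.33q = 63 + 0.1q → q* = 127.67442, p* = 75.76744.
Marginal revenue: MR = 117.9 − 0.66q. Set MR = MC: 117.9 − 0.66q = 63 + 0.1q → q_m = 72.23684.
Price p_m = 117.9 − 0.33·72.23684 = 94.06184; MC(q_m) = 63 + 0.1·72.23684 = 70.22368.
Competitive q* = 127.67442, so Δq = 55.43758; wedge = 94.06184 − 70.22368 = 23.83816.
The triangle = ½ × 55.43758 × 23.83816 = $660.76 thousand.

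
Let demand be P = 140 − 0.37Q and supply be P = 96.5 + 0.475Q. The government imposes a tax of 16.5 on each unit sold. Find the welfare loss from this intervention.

Competitive equilibrium: 140 − 0.37Q = 96.5 + 0.475Q → Q* = 51.4793, P* = 120.9527.
With the tax, the buyer price exceeds the seller price by 16.5: (140 − 0.37Q) − (96.5 + 0.475Q) = 16.5 → Q' = 31.9527.
ΔQ = 51.4793 − 31.9527 = 19.5266; the wedge equals the tax, 16.5.
DWL = ½ × 19.5266 × 16.5 = 161.09.

161.09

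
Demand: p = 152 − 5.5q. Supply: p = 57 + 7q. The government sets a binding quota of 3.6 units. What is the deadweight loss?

100

Competitive equilibrium: 152 − 5.5q = 57 + 7q → q* = 7.6, p* = 110.2.
At q = 3.6: demand price = 152 − 5.5·3.6 = 132.2; supply price = 57 + 7·3.6 = 82.2.
Δq = 7.6 − 3.6 = 4; wedge = 132.2 − 82.2 = 50.
Deadweight loss = ½ × 4 × 50 = 100.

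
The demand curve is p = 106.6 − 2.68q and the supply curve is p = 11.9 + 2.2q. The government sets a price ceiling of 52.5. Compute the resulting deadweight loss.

2.21

Competitive equilibrium: 106.6 − 2.68q = 11.9 + 2.2q → q* = 19.4057, p* = 54.5926.
At the ceiling p = 52.5, quantity supplied = (52.5 − 11.9)/2.2 = 18.4545.
Willingness to pay at q' = 18.4545: 106.6 − 2.68·18.4545 = 57.1419.
Δq = 19.4057 − 18.4545 = 0.9512; wedge = 57.1419 − 52.5 = 4.6419.
DWL = ½ × 0.9512 × 4.6419 = 2.21.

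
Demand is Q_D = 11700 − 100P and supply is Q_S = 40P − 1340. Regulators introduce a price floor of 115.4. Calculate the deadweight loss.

In inverse form: demand P = 117 − 0.01Q, supply P = 33.5 + 0.025Q.
Competitive equilibrium: 117 − 0.01Q = 33.5 + 0.025Q → Q* = 2385.7143, P* = 93.1429.
At the floor P = 115.4, quantity demanded = (117 − 115.4)/0.01 = 160.
Sellers' marginal cost at Q' = 160: 33.5 + 0.025·160 = 37.5.
ΔQ = 2385.7143 − 160 = 2225.7143; wedge = 115.4 − 37.5 = 77.9.
Deadweight loss = ½ × 2225.7143 × 77.9 = 86691.57.

86691.57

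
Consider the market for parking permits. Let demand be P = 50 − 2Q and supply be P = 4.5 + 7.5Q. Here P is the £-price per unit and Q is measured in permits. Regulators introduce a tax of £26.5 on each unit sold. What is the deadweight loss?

Competitive equilibrium: 50 − 2Q = 4.5 + 7.5Q → Q* = 4.7895, P* = 40.4211.
With the tax, the buyer price exceeds the seller price by 26.5: (50 − 2Q) − (4.5 + 7.5Q) = 26.5 → Q' = 2.
ΔQ = 4.7895 − 2 = 2.7895; the wedge equals the tax, 26.5.
DWL = ½ × 2.7895 × 26.5 = £36.96.

£36.96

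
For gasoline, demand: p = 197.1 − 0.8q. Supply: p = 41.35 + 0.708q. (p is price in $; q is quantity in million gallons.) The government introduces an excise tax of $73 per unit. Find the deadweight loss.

Competitive equilibrium: 197.1 − 0.8q = 41.35 + 0.708q → q* = 103.2825, p* = 114.474.
With the tax, the buyer price exceeds the seller price by 73: (197.1 − 0.8q) − (41.35 + 0.708q) = 73 → q' = 54.874.
Δq = 103.2825 − 54.874 = 48.4085; the wedge equals the tax, 73.
Deadweight loss = ½ × 48.4085 × 73 = $1766.91 million.

$1766.91 million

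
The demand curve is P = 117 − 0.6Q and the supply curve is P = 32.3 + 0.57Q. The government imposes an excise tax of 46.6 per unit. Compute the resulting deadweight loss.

Competitive equilibrium: 117 − 0.6Q = 32.3 + 0.57Q → Q* = 72.3932, P* = 73.5641.
With the tax, the buyer price exceeds the seller price by 46.6: (117 − 0.6Q) − (32.3 + 0.57Q) = 46.6 → Q' = 32.5641.
ΔQ = 72.3932 − 32.5641 = 39.8291; the wedge equals the tax, 46.6.
DWL = ½ × 39.8291 × 46.6 = 928.02.

928.02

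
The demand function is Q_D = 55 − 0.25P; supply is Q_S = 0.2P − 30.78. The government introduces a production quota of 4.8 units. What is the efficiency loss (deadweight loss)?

29.13

In inverse form: demand P = 220 − 4Q, supply P = 153.9 + 5Q.
Competitive equilibrium: 220 − 4Q = 153.9 + 5Q → Q* = 7.3444, P* = 190.6222.
At Q = 4.8: demand price = 220 − 4·4.8 = 200.8; supply price = 153.9 + 5·4.8 = 177.9.
ΔQ = 7.3444 − 4.8 = 2.5444; wedge = 200.8 − 177.9 = 22.9.
Deadweight loss = ½ × 2.5444 × 22.9 = 29.13.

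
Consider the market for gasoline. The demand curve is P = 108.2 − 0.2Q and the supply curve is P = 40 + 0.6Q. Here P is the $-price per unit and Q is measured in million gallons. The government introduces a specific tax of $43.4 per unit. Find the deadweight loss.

$1177.225 million

Competitive equilibrium: 108.2 − 0.2Q = 40 + 0.6Q → Q* = 85.25, P* = 91.15.
With the tax, the buyer price exceeds the seller price by 43.4: (108.2 − 0.2Q) − (40 + 0.6Q) = 43.4 → Q' = 31.
ΔQ = 85.25 − 31 = 54.25; the wedge equals the tax, 43.4.
The triangle = ½ × 54.25 × 43.4 = $1177.225 million.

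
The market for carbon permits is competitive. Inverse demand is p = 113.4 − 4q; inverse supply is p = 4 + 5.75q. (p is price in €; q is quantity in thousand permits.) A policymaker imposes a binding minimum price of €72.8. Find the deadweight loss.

Competitive equilibrium: 113.4 − 4q = 4 + 5.75q → q* = 11.2205, p* = 68.5179.
At the floor p = 72.8, quantity demanded = (113.4 − 72.8)/4 = 10.15.
Sellers' marginal cost at q' = 10.15: 4 + 5.75·10.15 = 62.3625.
Δq = 11.2205 − 10.15 = 1.0705; wedge = 72.8 − 62.3625 = 10.4375.
Welfare loss = ½ × 1.0705 × 10.4375 = €5.59 thousand.

€5.59 thousand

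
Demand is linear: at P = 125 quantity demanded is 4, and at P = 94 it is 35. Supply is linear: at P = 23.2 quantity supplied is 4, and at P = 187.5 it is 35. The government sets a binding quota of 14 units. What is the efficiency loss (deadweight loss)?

119.48

Demand slope = (94 − 125)/(35 − 4) = −1, so P = 129 − Q.
Supply slope = (187.5 − 23.2)/(35 − 4) = 5.3, so P = 2 + 5.3Q.
Competitive equilibrium: 129 − Q = 2 + 5.3Q → Q* = 20.1587, P* = 108.8413.
At Q = 14: demand price = 129 − 1·14 = 115; supply price = 2 + 5.3·14 = 76.2.
ΔQ = 20.1587 − 14 = 6.1587; wedge = 115 − 76.2 = 38.8.
DWL = ½ × 6.1587 × 38.8 = 119.48.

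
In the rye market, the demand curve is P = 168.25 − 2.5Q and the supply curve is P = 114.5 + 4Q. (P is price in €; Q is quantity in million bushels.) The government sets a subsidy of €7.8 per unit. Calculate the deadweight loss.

€4.68 million

Competitive equilibrium: 168.25 − 2.5Q = 114.5 + 4Q → Q* = 8.2692, P* = 147.5769.
The subsidy lowers effective supply by 7.8: P = 106.7 + 4Q.
New quantity: 168.25 − 2.5Q = 106.7 + 4Q → Q' = 9.4692.
Overproduction ΔQ = 9.4692 − 8.2692 = 1.2; wedge = subsidy = 7.8.
The triangle = ½ × 1.2 × 7.8 = €4.68 million.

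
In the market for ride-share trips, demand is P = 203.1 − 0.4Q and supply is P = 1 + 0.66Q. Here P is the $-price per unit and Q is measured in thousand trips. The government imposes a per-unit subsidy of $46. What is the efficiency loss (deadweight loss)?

Competitive equilibrium: 203.1 − 0.4Q = 1 + 0.66Q → Q* = 190.6604, P* = 126.8358.
The subsidy lowers effective supply by 46: P = 0.66Q − 45.
New quantity: 203.1 − 0.4Q = 0.66Q − 45 → Q' = 234.0566.
Overproduction ΔQ = 234.0566 − 190.6604 = 43.3962; wedge = subsidy = 46.
Welfare loss = ½ × 43.3962 × 46 = $998.11 thousand.

$998.11 thousand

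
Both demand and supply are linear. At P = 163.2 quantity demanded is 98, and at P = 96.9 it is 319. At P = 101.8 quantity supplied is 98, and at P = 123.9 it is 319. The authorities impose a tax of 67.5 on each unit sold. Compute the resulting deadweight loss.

Demand slope = (96.9 − 163.2)/(319 − 98) = −0.3, so P = 192.6 − 0.3Q.
Supply slope = (123.9 − 101.8)/(319 − 98) = 0.1, so P = 92 + 0.1Q.
Competitive equilibrium: 192.6 − 0.3Q = 92 + 0.1Q → Q* = 251.5, P* = 117.15.
With the tax, the buyer price exceeds the seller price by 67.5: (192.6 − 0.3Q) − (92 + 0.1Q) = 67.5 → Q' = 82.75.
ΔQ = 251.5 − 82.75 = 168.75; the wedge equals the tax, 67.5.
Deadweight loss = ½ × 168.75 × 67.5 = 5695.31.

5695.31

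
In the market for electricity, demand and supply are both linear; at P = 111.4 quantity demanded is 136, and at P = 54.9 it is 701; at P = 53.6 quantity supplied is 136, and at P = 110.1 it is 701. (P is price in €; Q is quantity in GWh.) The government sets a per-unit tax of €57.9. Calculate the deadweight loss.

Demand slope = (54.9 − 111.4)/(701 − 136) = −0.1, so P = 125 − 0.1Q.
Supply slope = (110.1 − 53.6)/(701 − 136) = 0.1, so P = 40 + 0.1Q.
Competitive equilibrium: 125 − 0.1Q = 40 + 0.1Q → Q* = 425, P* = 82.5.
With the tax, the buyer price exceeds the seller price by 57.9: (125 − 0.1Q) − (40 + 0.1Q) = 57.9 → Q' = 135.5.
ΔQ = 425 − 135.5 = 289.5; the wedge equals the tax, 57.9.
The triangle = ½ × 289.5 × 57.9 = €8381.025.

€8381.025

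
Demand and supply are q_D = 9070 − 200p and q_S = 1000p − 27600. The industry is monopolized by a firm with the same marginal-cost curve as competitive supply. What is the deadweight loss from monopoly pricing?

5424.63

In inverse form: demand p = 45.35 − 0.005q, supply p = 27.6 + 0.001q.
Competitive equilibrium: 45.35 − 0.005q = 27.6 + 0.001q → q* = 2958.33333, p* = 30.55833.
Marginal revenue: MR = 45.35 − 0.01q. Set MR = MC: 45.35 − 0.01q = 27.6 + 0.001q → q_m = 1613.63636.
Price p_m = 45.35 − 0.005·1613.63636 = 37.28182; MC(q_m) = 27.6 + 0.001·1613.63636 = 29.21364.
Competitive q* = 2958.33333, so Δq = 1344.69697; wedge = 37.28182 − 29.21364 = 8.06818.
The triangle = ½ × 1344.69697 × 8.06818 = 5424.63.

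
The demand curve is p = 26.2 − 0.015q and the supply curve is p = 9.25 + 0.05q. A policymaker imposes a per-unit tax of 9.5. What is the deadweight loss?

Competitive equilibrium: 26.2 − 0.015q = 9.25 + 0.05q → q* = 260.7692, p* = 22.2885.
With the tax, the buyer price exceeds the seller price by 9.5: (26.2 − 0.015q) − (9.25 + 0.05q) = 9.5 → q' = 114.6154.
Δq = 260.7692 − 114.6154 = 146.1538; the wedge equals the tax, 9.5.
The triangle = ½ × 146.1538 × 9.5 = 694.23.

694.23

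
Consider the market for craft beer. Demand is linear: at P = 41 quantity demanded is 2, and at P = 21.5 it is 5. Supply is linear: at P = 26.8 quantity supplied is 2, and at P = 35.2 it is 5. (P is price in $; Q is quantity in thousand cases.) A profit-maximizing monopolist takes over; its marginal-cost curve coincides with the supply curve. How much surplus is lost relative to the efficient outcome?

Demand slope = (21.5 − 41)/(5 − 2) = −6.5, so P = 54 − 6.5Q.
Supply slope = (35.2 − 26.8)/(5 − 2) = 2.8, so P = 21.2 + 2.8Q.
Competitive equilibrium: 54 − 6.5Q = 21.2 + 2.8Q → Q* = 3.5269, P* = 31.0753.
Marginal revenue: MR = 54 − 13Q. Set MR = MC: 54 − 13Q = 21.2 + 2.8Q → Q_m = 2.0759.
Price P_m = 54 − 6.5·2.0759 = 40.5067; MC(Q_m) = 21.2 + 2.8·2.0759 = 27.0125.
Competitive Q* = 3.5269, so ΔQ = 1.451; wedge = 40.5067 − 27.0125 = 13.4942.
DWL = ½ × 1.451 × 13.4942 = $9.79 thousand.

$9.79 thousand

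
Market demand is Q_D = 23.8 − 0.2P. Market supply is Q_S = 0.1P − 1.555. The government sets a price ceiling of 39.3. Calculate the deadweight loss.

153.34

In inverse form: demand P = 119 − 5Q, supply P = 15.55 + 10Q.
Competitive equilibrium: 119 − 5Q = 15.55 + 10Q → Q* = 6.8967, P* = 84.5167.
At the ceiling P = 39.3, quantity supplied = (39.3 − 15.55)/10 = 2.375.
Willingness to pay at Q' = 2.375: 119 − 5·2.375 = 107.125.
ΔQ = 6.8967 − 2.375 = 4.5217; wedge = 107.125 − 39.3 = 67.825.
Welfare loss = ½ × 4.5217 × 67.825 = 153.34.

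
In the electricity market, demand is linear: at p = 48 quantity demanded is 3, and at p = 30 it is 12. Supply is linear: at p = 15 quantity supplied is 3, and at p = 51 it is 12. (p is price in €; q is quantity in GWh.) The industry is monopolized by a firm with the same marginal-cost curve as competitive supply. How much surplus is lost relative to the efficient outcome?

Demand slope = (30 − 48)/(12 − 3) = −2, so p = 54 − 2q.
Supply slope = (51 − 15)/(12 − 3) = 4, so p = 3 + 4q.
Competitive equilibrium: 54 − 2q = 3 + 4q → q* = 8.5, p* = 37.
Marginal revenue: MR = 54 − 4q. Set MR = MC: 54 − 4q = 3 + 4q → q_m = 6.375.
Price p_m = 54 − 2·6.375 = 41.25; MC(q_m) = 3 + 4·6.375 = 28.5.
Competitive q* = 8.5, so Δq = 2.125; wedge = 41.25 − 28.5 = 12.75.
The triangle = ½ × 2.125 × 12.75 = €13.55.

€13.55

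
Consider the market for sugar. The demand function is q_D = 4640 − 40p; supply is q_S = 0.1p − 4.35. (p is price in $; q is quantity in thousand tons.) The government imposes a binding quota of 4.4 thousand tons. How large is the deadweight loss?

$40.20 thousand

In inverse form: demand p = 116 − 0.025q, supply p = 43.5 + 10q.
Competitive equilibrium: 116 − 0.025q = 43.5 + 10q → q* = 7.2319, p* = 115.8192.
At q = 4.4: demand price = 116 − 0.025·4.4 = 115.89; supply price = 43.5 + 10·4.4 = 87.5.
Δq = 7.2319 − 4.4 = 2.8319; wedge = 115.89 − 87.5 = 28.39.
DWL = ½ × 2.8319 × 28.39 = $40.20 thousand.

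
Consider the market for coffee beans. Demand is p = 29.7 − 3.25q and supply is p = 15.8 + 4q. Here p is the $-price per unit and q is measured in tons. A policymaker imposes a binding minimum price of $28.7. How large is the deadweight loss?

$9.39

Competitive equilibrium: 29.7 − 3.25q = 15.8 + 4q → q* = 1.9172, p* = 23.469.
At the floor p = 28.7, quantity demanded = (29.7 − 28.7)/3.25 = 0.3077.
Sellers' marginal cost at q' = 0.3077: 15.8 + 4·0.3077 = 17.0308.
Δq = 1.9172 − 0.3077 = 1.6095; wedge = 28.7 − 17.0308 = 11.6692.
The triangle = ½ × 1.6095 × 11.6692 = $9.39.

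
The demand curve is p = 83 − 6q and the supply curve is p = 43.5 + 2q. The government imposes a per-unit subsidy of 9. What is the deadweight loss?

Competitive equilibrium: 83 − 6q = 43.5 + 2q → q* = 4.9375, p* = 53.375.
The subsidy lowers effective supply by 9: p = 34.5 + 2q.
New quantity: 83 − 6q = 34.5 + 2q → q' = 6.0625.
Overproduction Δq = 6.0625 − 4.9375 = 1.125; wedge = subsidy = 9.
The triangle = ½ × 1.125 × 9 = 5.06.

5.06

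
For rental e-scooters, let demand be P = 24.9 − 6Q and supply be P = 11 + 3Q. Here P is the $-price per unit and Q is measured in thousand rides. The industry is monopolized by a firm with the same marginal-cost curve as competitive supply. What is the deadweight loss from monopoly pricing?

$1.72 thousand

Competitive equilibrium: 24.9 − 6Q = 11 + 3Q → Q* = 1.5444, P* = 15.6333.
Marginal revenue: MR = 24.9 − 12Q. Set MR = MC: 24.9 − 12Q = 11 + 3Q → Q_m = 0.9267.
Price P_m = 24.9 − 6·0.9267 = 19.3398; MC(Q_m) = 11 + 3·0.9267 = 13.7801.
Competitive Q* = 1.5444, so ΔQ = 0.6177; wedge = 19.3398 − 13.7801 = 5.5597.
DWL = ½ × 0.6177 × 5.5597 = $1.72 thousand.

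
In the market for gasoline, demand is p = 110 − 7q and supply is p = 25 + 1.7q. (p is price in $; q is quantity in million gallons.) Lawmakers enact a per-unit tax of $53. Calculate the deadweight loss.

$161.44 million

Competitive equilibrium: 110 − 7q = 25 + 1.7q → q* = 9.7701, p* = 41.6092.
With the tax, the buyer price exceeds the seller price by 53: (110 − 7q) − (25 + 1.7q) = 53 → q' = 3.6782.
Δq = 9.7701 − 3.6782 = 6.0919; the wedge equals the tax, 53.
Welfare loss = ½ × 6.0919 × 53 = $161.44 million.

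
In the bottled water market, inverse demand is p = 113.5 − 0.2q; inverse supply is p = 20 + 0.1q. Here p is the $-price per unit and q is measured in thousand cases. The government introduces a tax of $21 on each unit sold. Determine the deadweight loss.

Competitive equilibrium: 113.5 − 0.2q = 20 + 0.1q → q* = 311.6667, p* = 51.1667.
With the tax, the buyer price exceeds the seller price by 21: (113.5 − 0.2q) − (20 + 0.1q) = 21 → q' = 241.6667.
Δq = 311.6667 − 241.6667 = 70; the wedge equals the tax, 21.
Welfare loss = ½ × 70 × 21 = $735 thousand.

$735 thousand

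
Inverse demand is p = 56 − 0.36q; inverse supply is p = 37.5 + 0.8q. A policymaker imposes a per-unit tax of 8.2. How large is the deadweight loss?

Competitive equilibrium: 56 − 0.36q = 37.5 + 0.8q → q* = 15.9483, p* = 50.2586.
With the tax, the buyer price exceeds the seller price by 8.2: (56 − 0.36q) − (37.5 + 0.8q) = 8.2 → q' = 8.8793.
Δq = 15.9483 − 8.8793 = 7.069; the wedge equals the tax, 8.2.
The triangle = ½ × 7.069 × 8.2 = 28.98.

28.98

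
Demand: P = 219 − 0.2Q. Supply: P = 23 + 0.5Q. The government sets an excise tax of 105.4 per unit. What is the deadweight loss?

Competitive equilibrium: 219 − 0.2Q = 23 + 0.5Q → Q* = 280, P* = 163.
With the tax, the buyer price exceeds the seller price by 105.4: (219 − 0.2Q) − (23 + 0.5Q) = 105.4 → Q' = 129.4286.
ΔQ = 280 − 129.4286 = 150.5714; the wedge equals the tax, 105.4.
The triangle = ½ × 150.5714 × 105.4 = 7935.11.

7935.11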